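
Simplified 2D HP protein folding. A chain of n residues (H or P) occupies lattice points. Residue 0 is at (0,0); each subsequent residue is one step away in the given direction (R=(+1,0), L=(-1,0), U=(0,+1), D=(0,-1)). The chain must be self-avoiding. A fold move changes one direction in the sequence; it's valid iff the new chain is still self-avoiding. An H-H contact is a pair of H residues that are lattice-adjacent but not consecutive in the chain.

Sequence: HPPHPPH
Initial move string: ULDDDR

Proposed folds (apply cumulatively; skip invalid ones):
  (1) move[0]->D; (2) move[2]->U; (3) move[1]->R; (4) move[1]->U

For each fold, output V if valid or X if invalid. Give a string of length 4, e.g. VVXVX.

Answer: VXVX

Derivation:
Initial: ULDDDR -> [(0, 0), (0, 1), (-1, 1), (-1, 0), (-1, -1), (-1, -2), (0, -2)]
Fold 1: move[0]->D => DLDDDR VALID
Fold 2: move[2]->U => DLUDDR INVALID (collision), skipped
Fold 3: move[1]->R => DRDDDR VALID
Fold 4: move[1]->U => DUDDDR INVALID (collision), skipped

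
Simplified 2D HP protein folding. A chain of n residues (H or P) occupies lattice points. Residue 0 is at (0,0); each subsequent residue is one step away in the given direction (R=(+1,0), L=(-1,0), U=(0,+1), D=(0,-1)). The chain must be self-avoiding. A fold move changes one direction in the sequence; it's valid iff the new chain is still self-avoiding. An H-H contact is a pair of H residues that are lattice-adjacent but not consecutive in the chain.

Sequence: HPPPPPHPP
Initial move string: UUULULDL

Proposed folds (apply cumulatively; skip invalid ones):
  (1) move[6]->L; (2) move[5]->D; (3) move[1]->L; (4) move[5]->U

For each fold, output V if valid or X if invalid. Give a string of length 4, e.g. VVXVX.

Answer: VXVV

Derivation:
Initial: UUULULDL -> [(0, 0), (0, 1), (0, 2), (0, 3), (-1, 3), (-1, 4), (-2, 4), (-2, 3), (-3, 3)]
Fold 1: move[6]->L => UUULULLL VALID
Fold 2: move[5]->D => UUULUDLL INVALID (collision), skipped
Fold 3: move[1]->L => ULULULLL VALID
Fold 4: move[5]->U => ULULUULL VALID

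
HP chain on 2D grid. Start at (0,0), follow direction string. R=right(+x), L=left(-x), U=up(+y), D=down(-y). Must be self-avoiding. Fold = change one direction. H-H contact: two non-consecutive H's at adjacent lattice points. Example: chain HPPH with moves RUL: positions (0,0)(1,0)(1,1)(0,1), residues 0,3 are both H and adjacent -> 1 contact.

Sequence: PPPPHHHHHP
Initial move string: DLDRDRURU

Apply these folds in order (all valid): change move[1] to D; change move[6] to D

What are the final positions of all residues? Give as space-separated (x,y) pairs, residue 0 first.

Answer: (0,0) (0,-1) (0,-2) (0,-3) (1,-3) (1,-4) (2,-4) (2,-5) (3,-5) (3,-4)

Derivation:
Initial moves: DLDRDRURU
Fold: move[1]->D => DDDRDRURU (positions: [(0, 0), (0, -1), (0, -2), (0, -3), (1, -3), (1, -4), (2, -4), (2, -3), (3, -3), (3, -2)])
Fold: move[6]->D => DDDRDRDRU (positions: [(0, 0), (0, -1), (0, -2), (0, -3), (1, -3), (1, -4), (2, -4), (2, -5), (3, -5), (3, -4)])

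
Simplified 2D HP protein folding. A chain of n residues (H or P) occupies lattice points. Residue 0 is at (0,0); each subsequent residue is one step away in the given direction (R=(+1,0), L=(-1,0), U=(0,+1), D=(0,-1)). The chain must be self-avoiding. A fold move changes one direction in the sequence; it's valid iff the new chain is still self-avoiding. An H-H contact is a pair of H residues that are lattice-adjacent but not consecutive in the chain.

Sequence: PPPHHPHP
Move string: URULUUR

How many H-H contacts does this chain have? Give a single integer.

Answer: 0

Derivation:
Positions: [(0, 0), (0, 1), (1, 1), (1, 2), (0, 2), (0, 3), (0, 4), (1, 4)]
No H-H contacts found.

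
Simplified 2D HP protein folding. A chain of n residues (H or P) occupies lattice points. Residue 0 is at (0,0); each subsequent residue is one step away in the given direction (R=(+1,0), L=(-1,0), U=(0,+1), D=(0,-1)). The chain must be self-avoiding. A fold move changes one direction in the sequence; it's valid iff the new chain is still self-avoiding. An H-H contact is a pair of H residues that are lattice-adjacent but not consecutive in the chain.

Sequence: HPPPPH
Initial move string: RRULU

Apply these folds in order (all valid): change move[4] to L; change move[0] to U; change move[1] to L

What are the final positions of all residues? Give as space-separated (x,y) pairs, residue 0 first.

Answer: (0,0) (0,1) (-1,1) (-1,2) (-2,2) (-3,2)

Derivation:
Initial moves: RRULU
Fold: move[4]->L => RRULL (positions: [(0, 0), (1, 0), (2, 0), (2, 1), (1, 1), (0, 1)])
Fold: move[0]->U => URULL (positions: [(0, 0), (0, 1), (1, 1), (1, 2), (0, 2), (-1, 2)])
Fold: move[1]->L => ULULL (positions: [(0, 0), (0, 1), (-1, 1), (-1, 2), (-2, 2), (-3, 2)])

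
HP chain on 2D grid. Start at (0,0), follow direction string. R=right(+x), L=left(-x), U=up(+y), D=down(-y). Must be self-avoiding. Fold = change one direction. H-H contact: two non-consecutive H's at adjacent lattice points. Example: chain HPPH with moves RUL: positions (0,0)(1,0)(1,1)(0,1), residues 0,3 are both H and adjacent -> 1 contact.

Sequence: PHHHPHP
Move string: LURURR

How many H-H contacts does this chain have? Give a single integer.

Positions: [(0, 0), (-1, 0), (-1, 1), (0, 1), (0, 2), (1, 2), (2, 2)]
No H-H contacts found.

Answer: 0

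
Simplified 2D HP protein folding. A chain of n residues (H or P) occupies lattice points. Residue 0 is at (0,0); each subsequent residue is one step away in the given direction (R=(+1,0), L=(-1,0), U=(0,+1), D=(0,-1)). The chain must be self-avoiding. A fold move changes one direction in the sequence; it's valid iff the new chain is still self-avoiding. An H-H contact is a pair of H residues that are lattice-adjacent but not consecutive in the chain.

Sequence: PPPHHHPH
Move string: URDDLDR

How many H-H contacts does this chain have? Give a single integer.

Positions: [(0, 0), (0, 1), (1, 1), (1, 0), (1, -1), (0, -1), (0, -2), (1, -2)]
H-H contact: residue 4 @(1,-1) - residue 7 @(1, -2)

Answer: 1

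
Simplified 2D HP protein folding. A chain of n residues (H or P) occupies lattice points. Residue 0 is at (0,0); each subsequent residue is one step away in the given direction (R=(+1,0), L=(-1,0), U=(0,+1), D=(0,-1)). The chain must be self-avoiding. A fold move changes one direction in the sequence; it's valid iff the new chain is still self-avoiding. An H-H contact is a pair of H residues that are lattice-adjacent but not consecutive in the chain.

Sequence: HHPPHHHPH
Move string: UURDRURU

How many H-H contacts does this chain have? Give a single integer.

Positions: [(0, 0), (0, 1), (0, 2), (1, 2), (1, 1), (2, 1), (2, 2), (3, 2), (3, 3)]
H-H contact: residue 1 @(0,1) - residue 4 @(1, 1)

Answer: 1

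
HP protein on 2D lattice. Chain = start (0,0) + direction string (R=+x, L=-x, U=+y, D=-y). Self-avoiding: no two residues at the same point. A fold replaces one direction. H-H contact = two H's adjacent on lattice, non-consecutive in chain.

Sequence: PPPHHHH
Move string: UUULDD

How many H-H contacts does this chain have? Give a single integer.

Answer: 0

Derivation:
Positions: [(0, 0), (0, 1), (0, 2), (0, 3), (-1, 3), (-1, 2), (-1, 1)]
No H-H contacts found.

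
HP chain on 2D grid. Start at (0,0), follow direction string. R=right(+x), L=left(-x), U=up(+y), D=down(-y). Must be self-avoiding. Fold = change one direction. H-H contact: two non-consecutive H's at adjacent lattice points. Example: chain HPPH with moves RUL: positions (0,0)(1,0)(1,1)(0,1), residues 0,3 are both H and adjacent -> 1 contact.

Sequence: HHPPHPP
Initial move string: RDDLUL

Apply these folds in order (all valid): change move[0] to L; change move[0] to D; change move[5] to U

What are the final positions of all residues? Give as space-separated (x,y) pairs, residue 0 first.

Answer: (0,0) (0,-1) (0,-2) (0,-3) (-1,-3) (-1,-2) (-1,-1)

Derivation:
Initial moves: RDDLUL
Fold: move[0]->L => LDDLUL (positions: [(0, 0), (-1, 0), (-1, -1), (-1, -2), (-2, -2), (-2, -1), (-3, -1)])
Fold: move[0]->D => DDDLUL (positions: [(0, 0), (0, -1), (0, -2), (0, -3), (-1, -3), (-1, -2), (-2, -2)])
Fold: move[5]->U => DDDLUU (positions: [(0, 0), (0, -1), (0, -2), (0, -3), (-1, -3), (-1, -2), (-1, -1)])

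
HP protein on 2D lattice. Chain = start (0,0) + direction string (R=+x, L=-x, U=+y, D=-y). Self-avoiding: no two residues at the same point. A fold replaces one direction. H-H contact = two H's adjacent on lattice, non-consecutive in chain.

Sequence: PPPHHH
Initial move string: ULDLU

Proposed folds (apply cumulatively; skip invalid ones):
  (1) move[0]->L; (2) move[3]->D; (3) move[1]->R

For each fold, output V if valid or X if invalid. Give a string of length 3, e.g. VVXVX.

Initial: ULDLU -> [(0, 0), (0, 1), (-1, 1), (-1, 0), (-2, 0), (-2, 1)]
Fold 1: move[0]->L => LLDLU VALID
Fold 2: move[3]->D => LLDDU INVALID (collision), skipped
Fold 3: move[1]->R => LRDLU INVALID (collision), skipped

Answer: VXX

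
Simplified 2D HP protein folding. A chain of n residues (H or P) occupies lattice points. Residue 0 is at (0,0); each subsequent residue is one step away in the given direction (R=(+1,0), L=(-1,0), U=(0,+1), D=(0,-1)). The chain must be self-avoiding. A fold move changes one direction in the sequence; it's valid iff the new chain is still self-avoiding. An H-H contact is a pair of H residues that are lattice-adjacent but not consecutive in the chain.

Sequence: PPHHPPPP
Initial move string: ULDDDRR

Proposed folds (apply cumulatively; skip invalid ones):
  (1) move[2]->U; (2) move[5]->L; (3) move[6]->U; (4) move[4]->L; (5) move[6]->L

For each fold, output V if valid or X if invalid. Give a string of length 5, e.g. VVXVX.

Initial: ULDDDRR -> [(0, 0), (0, 1), (-1, 1), (-1, 0), (-1, -1), (-1, -2), (0, -2), (1, -2)]
Fold 1: move[2]->U => ULUDDRR INVALID (collision), skipped
Fold 2: move[5]->L => ULDDDLR INVALID (collision), skipped
Fold 3: move[6]->U => ULDDDRU VALID
Fold 4: move[4]->L => ULDDLRU INVALID (collision), skipped
Fold 5: move[6]->L => ULDDDRL INVALID (collision), skipped

Answer: XXVXX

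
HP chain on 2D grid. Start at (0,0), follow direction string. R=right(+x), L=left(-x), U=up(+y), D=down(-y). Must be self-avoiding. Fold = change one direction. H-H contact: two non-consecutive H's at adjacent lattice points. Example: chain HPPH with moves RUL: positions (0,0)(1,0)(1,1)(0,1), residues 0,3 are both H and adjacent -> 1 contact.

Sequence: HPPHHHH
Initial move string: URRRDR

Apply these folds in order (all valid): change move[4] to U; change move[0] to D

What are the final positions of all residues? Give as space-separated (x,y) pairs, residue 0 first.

Answer: (0,0) (0,-1) (1,-1) (2,-1) (3,-1) (3,0) (4,0)

Derivation:
Initial moves: URRRDR
Fold: move[4]->U => URRRUR (positions: [(0, 0), (0, 1), (1, 1), (2, 1), (3, 1), (3, 2), (4, 2)])
Fold: move[0]->D => DRRRUR (positions: [(0, 0), (0, -1), (1, -1), (2, -1), (3, -1), (3, 0), (4, 0)])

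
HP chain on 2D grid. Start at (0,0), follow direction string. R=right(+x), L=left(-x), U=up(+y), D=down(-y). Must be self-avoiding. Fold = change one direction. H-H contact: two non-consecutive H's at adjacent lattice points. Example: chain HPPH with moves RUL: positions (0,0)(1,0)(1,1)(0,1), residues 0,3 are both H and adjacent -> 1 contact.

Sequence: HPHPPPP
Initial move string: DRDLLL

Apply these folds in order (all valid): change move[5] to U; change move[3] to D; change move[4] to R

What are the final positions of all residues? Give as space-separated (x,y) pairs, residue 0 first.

Initial moves: DRDLLL
Fold: move[5]->U => DRDLLU (positions: [(0, 0), (0, -1), (1, -1), (1, -2), (0, -2), (-1, -2), (-1, -1)])
Fold: move[3]->D => DRDDLU (positions: [(0, 0), (0, -1), (1, -1), (1, -2), (1, -3), (0, -3), (0, -2)])
Fold: move[4]->R => DRDDRU (positions: [(0, 0), (0, -1), (1, -1), (1, -2), (1, -3), (2, -3), (2, -2)])

Answer: (0,0) (0,-1) (1,-1) (1,-2) (1,-3) (2,-3) (2,-2)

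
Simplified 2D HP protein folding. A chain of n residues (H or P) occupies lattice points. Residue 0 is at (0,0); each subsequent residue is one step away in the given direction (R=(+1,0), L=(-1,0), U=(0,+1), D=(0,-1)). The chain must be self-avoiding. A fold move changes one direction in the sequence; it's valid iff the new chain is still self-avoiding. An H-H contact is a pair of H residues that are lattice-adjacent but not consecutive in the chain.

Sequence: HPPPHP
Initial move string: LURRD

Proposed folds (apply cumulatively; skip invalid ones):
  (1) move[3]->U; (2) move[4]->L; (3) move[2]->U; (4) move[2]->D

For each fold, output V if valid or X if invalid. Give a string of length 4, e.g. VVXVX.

Initial: LURRD -> [(0, 0), (-1, 0), (-1, 1), (0, 1), (1, 1), (1, 0)]
Fold 1: move[3]->U => LURUD INVALID (collision), skipped
Fold 2: move[4]->L => LURRL INVALID (collision), skipped
Fold 3: move[2]->U => LUURD VALID
Fold 4: move[2]->D => LUDRD INVALID (collision), skipped

Answer: XXVX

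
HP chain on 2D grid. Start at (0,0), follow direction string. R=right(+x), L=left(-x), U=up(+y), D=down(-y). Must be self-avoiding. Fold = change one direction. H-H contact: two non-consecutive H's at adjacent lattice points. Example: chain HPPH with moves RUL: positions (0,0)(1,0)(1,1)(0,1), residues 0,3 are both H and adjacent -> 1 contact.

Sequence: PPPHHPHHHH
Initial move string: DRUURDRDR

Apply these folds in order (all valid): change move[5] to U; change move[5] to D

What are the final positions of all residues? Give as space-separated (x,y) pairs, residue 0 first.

Initial moves: DRUURDRDR
Fold: move[5]->U => DRUURURDR (positions: [(0, 0), (0, -1), (1, -1), (1, 0), (1, 1), (2, 1), (2, 2), (3, 2), (3, 1), (4, 1)])
Fold: move[5]->D => DRUURDRDR (positions: [(0, 0), (0, -1), (1, -1), (1, 0), (1, 1), (2, 1), (2, 0), (3, 0), (3, -1), (4, -1)])

Answer: (0,0) (0,-1) (1,-1) (1,0) (1,1) (2,1) (2,0) (3,0) (3,-1) (4,-1)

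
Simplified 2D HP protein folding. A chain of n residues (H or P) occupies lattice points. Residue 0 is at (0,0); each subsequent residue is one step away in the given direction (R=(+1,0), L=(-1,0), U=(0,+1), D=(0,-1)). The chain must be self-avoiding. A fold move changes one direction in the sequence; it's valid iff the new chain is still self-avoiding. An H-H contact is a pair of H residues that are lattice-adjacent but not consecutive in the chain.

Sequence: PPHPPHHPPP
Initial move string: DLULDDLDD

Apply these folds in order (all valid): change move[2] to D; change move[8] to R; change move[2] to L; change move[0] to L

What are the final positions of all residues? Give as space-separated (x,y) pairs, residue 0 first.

Initial moves: DLULDDLDD
Fold: move[2]->D => DLDLDDLDD (positions: [(0, 0), (0, -1), (-1, -1), (-1, -2), (-2, -2), (-2, -3), (-2, -4), (-3, -4), (-3, -5), (-3, -6)])
Fold: move[8]->R => DLDLDDLDR (positions: [(0, 0), (0, -1), (-1, -1), (-1, -2), (-2, -2), (-2, -3), (-2, -4), (-3, -4), (-3, -5), (-2, -5)])
Fold: move[2]->L => DLLLDDLDR (positions: [(0, 0), (0, -1), (-1, -1), (-2, -1), (-3, -1), (-3, -2), (-3, -3), (-4, -3), (-4, -4), (-3, -4)])
Fold: move[0]->L => LLLLDDLDR (positions: [(0, 0), (-1, 0), (-2, 0), (-3, 0), (-4, 0), (-4, -1), (-4, -2), (-5, -2), (-5, -3), (-4, -3)])

Answer: (0,0) (-1,0) (-2,0) (-3,0) (-4,0) (-4,-1) (-4,-2) (-5,-2) (-5,-3) (-4,-3)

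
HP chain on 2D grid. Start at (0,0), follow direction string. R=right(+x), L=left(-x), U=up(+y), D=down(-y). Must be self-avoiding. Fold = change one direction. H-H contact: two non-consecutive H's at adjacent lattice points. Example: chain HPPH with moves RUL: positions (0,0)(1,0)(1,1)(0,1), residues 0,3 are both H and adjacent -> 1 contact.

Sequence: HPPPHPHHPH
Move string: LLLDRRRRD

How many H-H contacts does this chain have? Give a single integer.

Positions: [(0, 0), (-1, 0), (-2, 0), (-3, 0), (-3, -1), (-2, -1), (-1, -1), (0, -1), (1, -1), (1, -2)]
H-H contact: residue 0 @(0,0) - residue 7 @(0, -1)

Answer: 1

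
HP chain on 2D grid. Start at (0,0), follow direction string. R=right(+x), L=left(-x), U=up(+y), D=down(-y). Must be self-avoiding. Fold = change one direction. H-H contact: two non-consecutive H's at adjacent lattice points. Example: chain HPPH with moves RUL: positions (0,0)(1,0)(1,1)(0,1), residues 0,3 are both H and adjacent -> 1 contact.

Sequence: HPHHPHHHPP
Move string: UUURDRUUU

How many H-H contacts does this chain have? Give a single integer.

Answer: 1

Derivation:
Positions: [(0, 0), (0, 1), (0, 2), (0, 3), (1, 3), (1, 2), (2, 2), (2, 3), (2, 4), (2, 5)]
H-H contact: residue 2 @(0,2) - residue 5 @(1, 2)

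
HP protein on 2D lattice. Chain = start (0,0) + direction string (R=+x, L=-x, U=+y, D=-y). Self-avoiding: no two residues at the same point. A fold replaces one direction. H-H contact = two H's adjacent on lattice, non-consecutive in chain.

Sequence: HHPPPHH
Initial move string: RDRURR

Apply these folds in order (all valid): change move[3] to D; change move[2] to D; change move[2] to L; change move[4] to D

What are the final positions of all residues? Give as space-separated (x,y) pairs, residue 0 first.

Initial moves: RDRURR
Fold: move[3]->D => RDRDRR (positions: [(0, 0), (1, 0), (1, -1), (2, -1), (2, -2), (3, -2), (4, -2)])
Fold: move[2]->D => RDDDRR (positions: [(0, 0), (1, 0), (1, -1), (1, -2), (1, -3), (2, -3), (3, -3)])
Fold: move[2]->L => RDLDRR (positions: [(0, 0), (1, 0), (1, -1), (0, -1), (0, -2), (1, -2), (2, -2)])
Fold: move[4]->D => RDLDDR (positions: [(0, 0), (1, 0), (1, -1), (0, -1), (0, -2), (0, -3), (1, -3)])

Answer: (0,0) (1,0) (1,-1) (0,-1) (0,-2) (0,-3) (1,-3)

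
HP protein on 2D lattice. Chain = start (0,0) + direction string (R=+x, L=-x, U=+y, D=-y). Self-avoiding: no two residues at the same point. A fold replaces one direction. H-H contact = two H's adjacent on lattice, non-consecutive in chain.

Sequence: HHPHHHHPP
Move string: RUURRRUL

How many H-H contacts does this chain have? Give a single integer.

Positions: [(0, 0), (1, 0), (1, 1), (1, 2), (2, 2), (3, 2), (4, 2), (4, 3), (3, 3)]
No H-H contacts found.

Answer: 0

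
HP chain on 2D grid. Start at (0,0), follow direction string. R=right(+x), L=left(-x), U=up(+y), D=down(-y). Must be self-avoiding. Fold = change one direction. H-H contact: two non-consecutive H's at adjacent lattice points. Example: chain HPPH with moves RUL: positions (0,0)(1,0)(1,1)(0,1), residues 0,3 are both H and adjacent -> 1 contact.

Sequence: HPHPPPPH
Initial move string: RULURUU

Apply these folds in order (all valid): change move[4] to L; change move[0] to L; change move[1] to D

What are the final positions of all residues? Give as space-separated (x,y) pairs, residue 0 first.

Answer: (0,0) (-1,0) (-1,-1) (-2,-1) (-2,0) (-3,0) (-3,1) (-3,2)

Derivation:
Initial moves: RULURUU
Fold: move[4]->L => RULULUU (positions: [(0, 0), (1, 0), (1, 1), (0, 1), (0, 2), (-1, 2), (-1, 3), (-1, 4)])
Fold: move[0]->L => LULULUU (positions: [(0, 0), (-1, 0), (-1, 1), (-2, 1), (-2, 2), (-3, 2), (-3, 3), (-3, 4)])
Fold: move[1]->D => LDLULUU (positions: [(0, 0), (-1, 0), (-1, -1), (-2, -1), (-2, 0), (-3, 0), (-3, 1), (-3, 2)])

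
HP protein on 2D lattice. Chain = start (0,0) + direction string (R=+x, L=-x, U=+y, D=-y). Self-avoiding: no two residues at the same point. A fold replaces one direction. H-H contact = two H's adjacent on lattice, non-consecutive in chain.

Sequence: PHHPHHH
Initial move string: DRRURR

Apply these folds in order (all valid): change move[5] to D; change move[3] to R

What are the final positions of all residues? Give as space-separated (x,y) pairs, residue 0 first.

Initial moves: DRRURR
Fold: move[5]->D => DRRURD (positions: [(0, 0), (0, -1), (1, -1), (2, -1), (2, 0), (3, 0), (3, -1)])
Fold: move[3]->R => DRRRRD (positions: [(0, 0), (0, -1), (1, -1), (2, -1), (3, -1), (4, -1), (4, -2)])

Answer: (0,0) (0,-1) (1,-1) (2,-1) (3,-1) (4,-1) (4,-2)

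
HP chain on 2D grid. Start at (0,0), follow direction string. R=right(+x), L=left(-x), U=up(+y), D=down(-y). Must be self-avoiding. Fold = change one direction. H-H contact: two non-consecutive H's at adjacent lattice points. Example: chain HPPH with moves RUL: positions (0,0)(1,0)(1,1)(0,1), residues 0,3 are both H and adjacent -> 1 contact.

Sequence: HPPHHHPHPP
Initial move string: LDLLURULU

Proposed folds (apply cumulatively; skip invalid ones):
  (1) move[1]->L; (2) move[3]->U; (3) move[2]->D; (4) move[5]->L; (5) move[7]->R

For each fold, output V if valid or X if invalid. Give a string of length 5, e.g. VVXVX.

Initial: LDLLURULU -> [(0, 0), (-1, 0), (-1, -1), (-2, -1), (-3, -1), (-3, 0), (-2, 0), (-2, 1), (-3, 1), (-3, 2)]
Fold 1: move[1]->L => LLLLURULU VALID
Fold 2: move[3]->U => LLLUURULU VALID
Fold 3: move[2]->D => LLDUURULU INVALID (collision), skipped
Fold 4: move[5]->L => LLLUULULU VALID
Fold 5: move[7]->R => LLLUULURU VALID

Answer: VVXVV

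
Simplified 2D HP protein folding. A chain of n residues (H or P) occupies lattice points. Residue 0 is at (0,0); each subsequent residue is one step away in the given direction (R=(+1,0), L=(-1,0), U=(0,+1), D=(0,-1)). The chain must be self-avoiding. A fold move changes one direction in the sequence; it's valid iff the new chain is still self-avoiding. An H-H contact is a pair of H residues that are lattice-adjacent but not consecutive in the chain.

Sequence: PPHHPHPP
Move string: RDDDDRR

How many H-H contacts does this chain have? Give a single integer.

Answer: 0

Derivation:
Positions: [(0, 0), (1, 0), (1, -1), (1, -2), (1, -3), (1, -4), (2, -4), (3, -4)]
No H-H contacts found.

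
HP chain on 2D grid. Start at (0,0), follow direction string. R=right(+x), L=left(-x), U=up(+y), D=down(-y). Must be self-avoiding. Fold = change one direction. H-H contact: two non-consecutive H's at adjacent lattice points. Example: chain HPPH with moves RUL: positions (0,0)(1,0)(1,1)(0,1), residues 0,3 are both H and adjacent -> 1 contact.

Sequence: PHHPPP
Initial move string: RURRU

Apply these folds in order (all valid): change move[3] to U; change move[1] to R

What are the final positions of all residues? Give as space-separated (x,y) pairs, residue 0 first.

Answer: (0,0) (1,0) (2,0) (3,0) (3,1) (3,2)

Derivation:
Initial moves: RURRU
Fold: move[3]->U => RURUU (positions: [(0, 0), (1, 0), (1, 1), (2, 1), (2, 2), (2, 3)])
Fold: move[1]->R => RRRUU (positions: [(0, 0), (1, 0), (2, 0), (3, 0), (3, 1), (3, 2)])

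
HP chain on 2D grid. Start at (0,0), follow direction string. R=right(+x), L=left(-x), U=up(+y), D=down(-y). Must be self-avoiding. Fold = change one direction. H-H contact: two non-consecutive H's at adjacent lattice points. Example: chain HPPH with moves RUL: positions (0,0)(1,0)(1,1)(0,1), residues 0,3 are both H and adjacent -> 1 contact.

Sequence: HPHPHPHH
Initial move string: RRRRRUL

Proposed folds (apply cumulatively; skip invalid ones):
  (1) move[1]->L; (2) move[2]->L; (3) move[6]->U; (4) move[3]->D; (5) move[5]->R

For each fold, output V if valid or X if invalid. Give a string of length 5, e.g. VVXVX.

Answer: XXVVV

Derivation:
Initial: RRRRRUL -> [(0, 0), (1, 0), (2, 0), (3, 0), (4, 0), (5, 0), (5, 1), (4, 1)]
Fold 1: move[1]->L => RLRRRUL INVALID (collision), skipped
Fold 2: move[2]->L => RRLRRUL INVALID (collision), skipped
Fold 3: move[6]->U => RRRRRUU VALID
Fold 4: move[3]->D => RRRDRUU VALID
Fold 5: move[5]->R => RRRDRRU VALID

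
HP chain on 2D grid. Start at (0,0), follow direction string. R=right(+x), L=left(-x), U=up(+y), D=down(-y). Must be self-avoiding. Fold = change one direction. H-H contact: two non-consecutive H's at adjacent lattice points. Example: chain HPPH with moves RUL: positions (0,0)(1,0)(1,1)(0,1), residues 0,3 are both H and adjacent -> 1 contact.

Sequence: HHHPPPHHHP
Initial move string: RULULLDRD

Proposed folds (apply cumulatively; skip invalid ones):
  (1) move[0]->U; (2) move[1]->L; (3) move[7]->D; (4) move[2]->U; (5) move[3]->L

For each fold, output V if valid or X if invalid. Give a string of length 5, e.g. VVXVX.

Initial: RULULLDRD -> [(0, 0), (1, 0), (1, 1), (0, 1), (0, 2), (-1, 2), (-2, 2), (-2, 1), (-1, 1), (-1, 0)]
Fold 1: move[0]->U => UULULLDRD VALID
Fold 2: move[1]->L => ULLULLDRD VALID
Fold 3: move[7]->D => ULLULLDDD VALID
Fold 4: move[2]->U => ULUULLDDD VALID
Fold 5: move[3]->L => ULULLLDDD VALID

Answer: VVVVV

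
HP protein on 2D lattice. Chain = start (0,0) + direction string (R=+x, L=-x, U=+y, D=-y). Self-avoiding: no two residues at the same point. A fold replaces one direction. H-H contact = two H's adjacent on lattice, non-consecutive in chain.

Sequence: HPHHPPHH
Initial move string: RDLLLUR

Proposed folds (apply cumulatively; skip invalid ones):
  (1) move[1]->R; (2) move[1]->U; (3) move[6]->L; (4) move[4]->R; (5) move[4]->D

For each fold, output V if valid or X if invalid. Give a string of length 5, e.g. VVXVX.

Initial: RDLLLUR -> [(0, 0), (1, 0), (1, -1), (0, -1), (-1, -1), (-2, -1), (-2, 0), (-1, 0)]
Fold 1: move[1]->R => RRLLLUR INVALID (collision), skipped
Fold 2: move[1]->U => RULLLUR VALID
Fold 3: move[6]->L => RULLLUL VALID
Fold 4: move[4]->R => RULLRUL INVALID (collision), skipped
Fold 5: move[4]->D => RULLDUL INVALID (collision), skipped

Answer: XVVXX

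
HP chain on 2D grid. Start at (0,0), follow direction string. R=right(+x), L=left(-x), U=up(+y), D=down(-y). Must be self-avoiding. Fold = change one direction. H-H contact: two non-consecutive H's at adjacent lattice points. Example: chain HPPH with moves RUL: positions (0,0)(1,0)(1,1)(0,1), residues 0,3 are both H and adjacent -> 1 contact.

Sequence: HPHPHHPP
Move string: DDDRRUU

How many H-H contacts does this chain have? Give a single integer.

Positions: [(0, 0), (0, -1), (0, -2), (0, -3), (1, -3), (2, -3), (2, -2), (2, -1)]
No H-H contacts found.

Answer: 0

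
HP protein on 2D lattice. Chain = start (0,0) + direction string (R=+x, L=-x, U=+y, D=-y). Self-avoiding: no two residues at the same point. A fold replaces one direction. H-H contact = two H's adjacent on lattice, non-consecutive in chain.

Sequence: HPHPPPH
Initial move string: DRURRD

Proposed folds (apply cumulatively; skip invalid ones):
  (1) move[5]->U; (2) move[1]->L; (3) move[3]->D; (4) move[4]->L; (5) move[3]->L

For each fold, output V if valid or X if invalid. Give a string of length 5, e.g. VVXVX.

Initial: DRURRD -> [(0, 0), (0, -1), (1, -1), (1, 0), (2, 0), (3, 0), (3, -1)]
Fold 1: move[5]->U => DRURRU VALID
Fold 2: move[1]->L => DLURRU INVALID (collision), skipped
Fold 3: move[3]->D => DRUDRU INVALID (collision), skipped
Fold 4: move[4]->L => DRURLU INVALID (collision), skipped
Fold 5: move[3]->L => DRULRU INVALID (collision), skipped

Answer: VXXXX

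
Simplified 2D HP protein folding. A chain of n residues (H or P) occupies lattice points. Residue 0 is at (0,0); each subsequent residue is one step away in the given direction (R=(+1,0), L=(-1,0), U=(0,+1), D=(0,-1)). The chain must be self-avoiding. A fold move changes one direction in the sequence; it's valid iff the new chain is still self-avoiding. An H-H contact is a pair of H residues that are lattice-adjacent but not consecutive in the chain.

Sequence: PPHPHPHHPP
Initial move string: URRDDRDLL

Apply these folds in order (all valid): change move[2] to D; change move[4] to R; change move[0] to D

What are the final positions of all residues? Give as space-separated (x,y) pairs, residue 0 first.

Initial moves: URRDDRDLL
Fold: move[2]->D => URDDDRDLL (positions: [(0, 0), (0, 1), (1, 1), (1, 0), (1, -1), (1, -2), (2, -2), (2, -3), (1, -3), (0, -3)])
Fold: move[4]->R => URDDRRDLL (positions: [(0, 0), (0, 1), (1, 1), (1, 0), (1, -1), (2, -1), (3, -1), (3, -2), (2, -2), (1, -2)])
Fold: move[0]->D => DRDDRRDLL (positions: [(0, 0), (0, -1), (1, -1), (1, -2), (1, -3), (2, -3), (3, -3), (3, -4), (2, -4), (1, -4)])

Answer: (0,0) (0,-1) (1,-1) (1,-2) (1,-3) (2,-3) (3,-3) (3,-4) (2,-4) (1,-4)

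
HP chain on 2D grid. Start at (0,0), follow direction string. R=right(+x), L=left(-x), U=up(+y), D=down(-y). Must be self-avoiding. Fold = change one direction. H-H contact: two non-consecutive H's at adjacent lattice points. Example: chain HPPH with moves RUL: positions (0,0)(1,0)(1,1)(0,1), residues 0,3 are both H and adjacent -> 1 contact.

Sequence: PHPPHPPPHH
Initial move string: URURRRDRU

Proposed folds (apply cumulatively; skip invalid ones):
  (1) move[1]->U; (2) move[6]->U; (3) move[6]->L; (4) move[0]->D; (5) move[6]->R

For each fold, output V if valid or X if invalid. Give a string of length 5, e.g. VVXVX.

Initial: URURRRDRU -> [(0, 0), (0, 1), (1, 1), (1, 2), (2, 2), (3, 2), (4, 2), (4, 1), (5, 1), (5, 2)]
Fold 1: move[1]->U => UUURRRDRU VALID
Fold 2: move[6]->U => UUURRRURU VALID
Fold 3: move[6]->L => UUURRRLRU INVALID (collision), skipped
Fold 4: move[0]->D => DUURRRURU INVALID (collision), skipped
Fold 5: move[6]->R => UUURRRRRU VALID

Answer: VVXXV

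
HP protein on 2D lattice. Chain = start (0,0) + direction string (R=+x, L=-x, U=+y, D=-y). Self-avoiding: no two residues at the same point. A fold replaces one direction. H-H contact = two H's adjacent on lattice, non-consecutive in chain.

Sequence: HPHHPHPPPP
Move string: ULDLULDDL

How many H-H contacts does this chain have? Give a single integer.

Positions: [(0, 0), (0, 1), (-1, 1), (-1, 0), (-2, 0), (-2, 1), (-3, 1), (-3, 0), (-3, -1), (-4, -1)]
H-H contact: residue 0 @(0,0) - residue 3 @(-1, 0)
H-H contact: residue 2 @(-1,1) - residue 5 @(-2, 1)

Answer: 2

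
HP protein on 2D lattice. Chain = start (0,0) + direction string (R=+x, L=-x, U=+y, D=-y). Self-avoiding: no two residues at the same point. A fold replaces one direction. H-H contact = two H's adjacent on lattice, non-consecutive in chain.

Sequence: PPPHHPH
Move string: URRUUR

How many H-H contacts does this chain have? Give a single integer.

Positions: [(0, 0), (0, 1), (1, 1), (2, 1), (2, 2), (2, 3), (3, 3)]
No H-H contacts found.

Answer: 0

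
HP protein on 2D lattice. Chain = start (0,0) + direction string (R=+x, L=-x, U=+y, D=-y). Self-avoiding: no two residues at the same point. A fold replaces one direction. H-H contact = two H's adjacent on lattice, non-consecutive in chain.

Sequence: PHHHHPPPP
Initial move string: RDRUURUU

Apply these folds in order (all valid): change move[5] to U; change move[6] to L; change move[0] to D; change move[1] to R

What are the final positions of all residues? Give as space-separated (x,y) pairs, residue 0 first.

Answer: (0,0) (0,-1) (1,-1) (2,-1) (2,0) (2,1) (2,2) (1,2) (1,3)

Derivation:
Initial moves: RDRUURUU
Fold: move[5]->U => RDRUUUUU (positions: [(0, 0), (1, 0), (1, -1), (2, -1), (2, 0), (2, 1), (2, 2), (2, 3), (2, 4)])
Fold: move[6]->L => RDRUUULU (positions: [(0, 0), (1, 0), (1, -1), (2, -1), (2, 0), (2, 1), (2, 2), (1, 2), (1, 3)])
Fold: move[0]->D => DDRUUULU (positions: [(0, 0), (0, -1), (0, -2), (1, -2), (1, -1), (1, 0), (1, 1), (0, 1), (0, 2)])
Fold: move[1]->R => DRRUUULU (positions: [(0, 0), (0, -1), (1, -1), (2, -1), (2, 0), (2, 1), (2, 2), (1, 2), (1, 3)])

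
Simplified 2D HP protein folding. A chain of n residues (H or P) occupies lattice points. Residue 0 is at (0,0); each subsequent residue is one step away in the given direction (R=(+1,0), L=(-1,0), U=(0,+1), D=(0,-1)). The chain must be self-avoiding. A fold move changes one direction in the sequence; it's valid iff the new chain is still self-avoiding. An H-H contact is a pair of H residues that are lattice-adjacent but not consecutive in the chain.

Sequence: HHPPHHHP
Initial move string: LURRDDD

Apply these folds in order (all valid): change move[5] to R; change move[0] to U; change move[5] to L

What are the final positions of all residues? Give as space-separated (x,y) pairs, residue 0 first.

Answer: (0,0) (0,1) (0,2) (1,2) (2,2) (2,1) (1,1) (1,0)

Derivation:
Initial moves: LURRDDD
Fold: move[5]->R => LURRDRD (positions: [(0, 0), (-1, 0), (-1, 1), (0, 1), (1, 1), (1, 0), (2, 0), (2, -1)])
Fold: move[0]->U => UURRDRD (positions: [(0, 0), (0, 1), (0, 2), (1, 2), (2, 2), (2, 1), (3, 1), (3, 0)])
Fold: move[5]->L => UURRDLD (positions: [(0, 0), (0, 1), (0, 2), (1, 2), (2, 2), (2, 1), (1, 1), (1, 0)])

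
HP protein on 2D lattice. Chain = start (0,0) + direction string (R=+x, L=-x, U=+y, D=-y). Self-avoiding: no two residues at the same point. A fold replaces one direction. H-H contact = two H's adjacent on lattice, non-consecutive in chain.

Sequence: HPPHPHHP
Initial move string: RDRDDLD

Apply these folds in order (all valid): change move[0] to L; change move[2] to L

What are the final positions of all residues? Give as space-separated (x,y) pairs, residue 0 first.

Answer: (0,0) (-1,0) (-1,-1) (-2,-1) (-2,-2) (-2,-3) (-3,-3) (-3,-4)

Derivation:
Initial moves: RDRDDLD
Fold: move[0]->L => LDRDDLD (positions: [(0, 0), (-1, 0), (-1, -1), (0, -1), (0, -2), (0, -3), (-1, -3), (-1, -4)])
Fold: move[2]->L => LDLDDLD (positions: [(0, 0), (-1, 0), (-1, -1), (-2, -1), (-2, -2), (-2, -3), (-3, -3), (-3, -4)])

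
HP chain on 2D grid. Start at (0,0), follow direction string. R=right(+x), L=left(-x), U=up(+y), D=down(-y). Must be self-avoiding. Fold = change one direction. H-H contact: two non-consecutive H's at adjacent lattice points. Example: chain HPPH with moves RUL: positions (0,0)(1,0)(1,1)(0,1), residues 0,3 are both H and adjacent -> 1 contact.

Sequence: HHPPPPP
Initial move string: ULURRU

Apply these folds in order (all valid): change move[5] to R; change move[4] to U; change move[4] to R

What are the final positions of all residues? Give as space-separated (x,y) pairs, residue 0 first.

Initial moves: ULURRU
Fold: move[5]->R => ULURRR (positions: [(0, 0), (0, 1), (-1, 1), (-1, 2), (0, 2), (1, 2), (2, 2)])
Fold: move[4]->U => ULURUR (positions: [(0, 0), (0, 1), (-1, 1), (-1, 2), (0, 2), (0, 3), (1, 3)])
Fold: move[4]->R => ULURRR (positions: [(0, 0), (0, 1), (-1, 1), (-1, 2), (0, 2), (1, 2), (2, 2)])

Answer: (0,0) (0,1) (-1,1) (-1,2) (0,2) (1,2) (2,2)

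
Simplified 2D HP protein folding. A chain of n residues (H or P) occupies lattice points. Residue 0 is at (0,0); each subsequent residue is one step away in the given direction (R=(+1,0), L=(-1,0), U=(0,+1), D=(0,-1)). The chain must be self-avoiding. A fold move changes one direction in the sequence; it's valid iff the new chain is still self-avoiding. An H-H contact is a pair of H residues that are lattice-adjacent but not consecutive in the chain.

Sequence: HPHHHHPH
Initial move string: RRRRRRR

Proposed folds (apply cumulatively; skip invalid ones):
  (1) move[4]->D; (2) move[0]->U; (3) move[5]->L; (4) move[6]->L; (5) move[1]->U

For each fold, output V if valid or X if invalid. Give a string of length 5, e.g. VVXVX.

Initial: RRRRRRR -> [(0, 0), (1, 0), (2, 0), (3, 0), (4, 0), (5, 0), (6, 0), (7, 0)]
Fold 1: move[4]->D => RRRRDRR VALID
Fold 2: move[0]->U => URRRDRR VALID
Fold 3: move[5]->L => URRRDLR INVALID (collision), skipped
Fold 4: move[6]->L => URRRDRL INVALID (collision), skipped
Fold 5: move[1]->U => UURRDRR VALID

Answer: VVXXV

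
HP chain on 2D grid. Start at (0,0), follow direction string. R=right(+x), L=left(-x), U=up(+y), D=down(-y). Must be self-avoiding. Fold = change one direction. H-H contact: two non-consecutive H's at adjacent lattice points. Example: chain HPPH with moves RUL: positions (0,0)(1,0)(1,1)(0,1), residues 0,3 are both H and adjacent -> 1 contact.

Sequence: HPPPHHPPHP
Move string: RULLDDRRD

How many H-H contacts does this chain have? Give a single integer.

Answer: 1

Derivation:
Positions: [(0, 0), (1, 0), (1, 1), (0, 1), (-1, 1), (-1, 0), (-1, -1), (0, -1), (1, -1), (1, -2)]
H-H contact: residue 0 @(0,0) - residue 5 @(-1, 0)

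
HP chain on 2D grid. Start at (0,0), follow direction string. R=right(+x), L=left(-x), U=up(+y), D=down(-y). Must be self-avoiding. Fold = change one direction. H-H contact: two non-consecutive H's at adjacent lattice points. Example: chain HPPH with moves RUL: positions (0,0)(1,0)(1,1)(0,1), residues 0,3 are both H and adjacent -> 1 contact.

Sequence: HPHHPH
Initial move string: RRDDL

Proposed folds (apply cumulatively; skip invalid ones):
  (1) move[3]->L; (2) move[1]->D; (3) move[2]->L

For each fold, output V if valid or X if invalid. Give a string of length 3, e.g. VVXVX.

Initial: RRDDL -> [(0, 0), (1, 0), (2, 0), (2, -1), (2, -2), (1, -2)]
Fold 1: move[3]->L => RRDLL VALID
Fold 2: move[1]->D => RDDLL VALID
Fold 3: move[2]->L => RDLLL VALID

Answer: VVV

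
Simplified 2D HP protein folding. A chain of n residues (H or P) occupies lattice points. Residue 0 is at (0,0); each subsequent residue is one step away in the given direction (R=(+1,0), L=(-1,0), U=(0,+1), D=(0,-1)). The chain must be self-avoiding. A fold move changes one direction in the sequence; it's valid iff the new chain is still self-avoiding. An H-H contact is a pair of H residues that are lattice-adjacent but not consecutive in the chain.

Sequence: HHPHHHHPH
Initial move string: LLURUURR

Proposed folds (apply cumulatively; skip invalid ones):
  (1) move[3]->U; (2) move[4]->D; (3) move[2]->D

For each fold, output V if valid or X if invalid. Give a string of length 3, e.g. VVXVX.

Initial: LLURUURR -> [(0, 0), (-1, 0), (-2, 0), (-2, 1), (-1, 1), (-1, 2), (-1, 3), (0, 3), (1, 3)]
Fold 1: move[3]->U => LLUUUURR VALID
Fold 2: move[4]->D => LLUUDURR INVALID (collision), skipped
Fold 3: move[2]->D => LLDUUURR INVALID (collision), skipped

Answer: VXX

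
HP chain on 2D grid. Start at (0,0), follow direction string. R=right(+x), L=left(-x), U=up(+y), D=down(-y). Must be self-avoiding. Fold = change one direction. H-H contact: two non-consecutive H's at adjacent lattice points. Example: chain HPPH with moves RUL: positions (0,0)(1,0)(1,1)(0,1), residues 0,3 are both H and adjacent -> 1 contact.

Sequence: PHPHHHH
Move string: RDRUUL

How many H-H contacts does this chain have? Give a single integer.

Positions: [(0, 0), (1, 0), (1, -1), (2, -1), (2, 0), (2, 1), (1, 1)]
H-H contact: residue 1 @(1,0) - residue 4 @(2, 0)
H-H contact: residue 1 @(1,0) - residue 6 @(1, 1)

Answer: 2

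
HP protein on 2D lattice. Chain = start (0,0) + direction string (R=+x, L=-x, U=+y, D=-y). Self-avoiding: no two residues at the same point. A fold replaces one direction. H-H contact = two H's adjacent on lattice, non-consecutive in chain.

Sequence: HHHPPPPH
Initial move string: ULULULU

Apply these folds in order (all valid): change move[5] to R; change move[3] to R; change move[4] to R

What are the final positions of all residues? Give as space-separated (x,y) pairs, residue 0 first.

Initial moves: ULULULU
Fold: move[5]->R => ULULURU (positions: [(0, 0), (0, 1), (-1, 1), (-1, 2), (-2, 2), (-2, 3), (-1, 3), (-1, 4)])
Fold: move[3]->R => ULURURU (positions: [(0, 0), (0, 1), (-1, 1), (-1, 2), (0, 2), (0, 3), (1, 3), (1, 4)])
Fold: move[4]->R => ULURRRU (positions: [(0, 0), (0, 1), (-1, 1), (-1, 2), (0, 2), (1, 2), (2, 2), (2, 3)])

Answer: (0,0) (0,1) (-1,1) (-1,2) (0,2) (1,2) (2,2) (2,3)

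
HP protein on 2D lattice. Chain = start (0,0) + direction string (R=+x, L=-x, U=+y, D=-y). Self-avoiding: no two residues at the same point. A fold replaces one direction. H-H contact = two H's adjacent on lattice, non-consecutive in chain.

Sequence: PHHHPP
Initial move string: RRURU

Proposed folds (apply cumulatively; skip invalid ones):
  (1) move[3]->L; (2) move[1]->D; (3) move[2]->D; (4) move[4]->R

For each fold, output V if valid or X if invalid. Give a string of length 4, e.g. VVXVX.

Answer: VXXX

Derivation:
Initial: RRURU -> [(0, 0), (1, 0), (2, 0), (2, 1), (3, 1), (3, 2)]
Fold 1: move[3]->L => RRULU VALID
Fold 2: move[1]->D => RDULU INVALID (collision), skipped
Fold 3: move[2]->D => RRDLU INVALID (collision), skipped
Fold 4: move[4]->R => RRULR INVALID (collision), skipped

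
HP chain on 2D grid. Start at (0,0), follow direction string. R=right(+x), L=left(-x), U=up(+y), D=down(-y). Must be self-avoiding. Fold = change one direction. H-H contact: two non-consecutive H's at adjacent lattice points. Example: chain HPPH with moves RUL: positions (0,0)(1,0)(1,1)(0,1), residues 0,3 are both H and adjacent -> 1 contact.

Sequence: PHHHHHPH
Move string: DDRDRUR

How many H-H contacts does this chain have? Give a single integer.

Positions: [(0, 0), (0, -1), (0, -2), (1, -2), (1, -3), (2, -3), (2, -2), (3, -2)]
No H-H contacts found.

Answer: 0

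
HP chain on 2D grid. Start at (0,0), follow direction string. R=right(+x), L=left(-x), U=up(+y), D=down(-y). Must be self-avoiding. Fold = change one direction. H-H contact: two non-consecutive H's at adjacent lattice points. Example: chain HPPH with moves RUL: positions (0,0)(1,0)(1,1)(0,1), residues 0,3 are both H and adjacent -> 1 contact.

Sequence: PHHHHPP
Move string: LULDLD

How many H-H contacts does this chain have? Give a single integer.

Positions: [(0, 0), (-1, 0), (-1, 1), (-2, 1), (-2, 0), (-3, 0), (-3, -1)]
H-H contact: residue 1 @(-1,0) - residue 4 @(-2, 0)

Answer: 1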